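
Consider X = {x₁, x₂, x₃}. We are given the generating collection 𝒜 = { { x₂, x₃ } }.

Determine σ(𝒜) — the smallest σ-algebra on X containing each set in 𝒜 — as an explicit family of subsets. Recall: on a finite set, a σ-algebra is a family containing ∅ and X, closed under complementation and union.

Initial family (3 sets): { ∅, { x₂, x₃ }, X }.
Step 1 (1 new):
  { x₁ }  = complement { x₂, x₃ }
  — 4 sets.
Step 2 adds nothing — fixpoint reached.

σ(𝒜) = { ∅, { x₁ }, { x₂, x₃ }, X }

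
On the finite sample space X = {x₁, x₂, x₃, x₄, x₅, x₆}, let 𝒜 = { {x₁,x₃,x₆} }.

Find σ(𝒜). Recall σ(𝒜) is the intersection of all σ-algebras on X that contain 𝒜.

Begin from { ∅, {x₁,x₃,x₆}, X } (that is, 𝒜 plus ∅ and X).
Round 1 adds 1:
  {x₂,x₄,x₅}  = ᶜ of {x₁,x₃,x₆}
Round 2: no new sets; the family is a σ-algebra.

Therefore σ(𝒜) = { ∅, {x₁,x₃,x₆}, {x₂,x₄,x₅}, X } (|σ(𝒜)| = 4).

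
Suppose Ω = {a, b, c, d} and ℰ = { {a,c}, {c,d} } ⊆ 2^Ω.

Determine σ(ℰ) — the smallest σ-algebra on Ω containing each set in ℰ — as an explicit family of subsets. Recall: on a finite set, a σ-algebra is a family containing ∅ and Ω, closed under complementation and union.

Seed the family with ℰ together with ∅ and Ω: { {}, {a,c}, {c,d}, Ω }.
Pass 1: 3 new —
  {a,b}  = complement {c,d}
  {b,d}  = complement {a,c}
  {a,c,d}  = {a,c} ∪ {c,d}
  (now 7)
Pass 2 (4 new):
  {b}  = complement {a,c,d}
  {a,b,c}  = {a,b} ∪ {a,c}
  {a,b,d}  = {a,b} ∪ {b,d}
  {b,c,d}  = {c,d} ∪ {b,d}
  (now 11)
Pass 3: +3 →
  {a}  = complement {b,c,d}
  {c}  = complement {a,b,d}
  {d}  = complement {a,b,c}
  (now 14)
Pass 4 adds 2:
  {a,d}  = {d} ∪ {a}
  {b,c}  = {c} ∪ {b}
  (now 16)
After Pass 5 the family is unchanged; done.

σ(ℰ) = { {}, {a}, {b}, {c}, {d}, {a,b}, {a,c}, {a,d}, {b,c}, {b,d}, {c,d}, {a,b,c}, {a,b,d}, {a,c,d}, {b,c,d}, Ω }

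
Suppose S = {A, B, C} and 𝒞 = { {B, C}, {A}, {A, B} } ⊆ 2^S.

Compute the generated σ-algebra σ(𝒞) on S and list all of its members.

Initial family (5 sets): { {}, {A}, {A, B}, {B, C}, S }.
Iteration 1: +1 →
  {C}  = S∖{A, B}
  |family| = 6
Iteration 2 adds 1:
  {A, C}  = {C} ∪ {A}
  |family| = 7
Iteration 3: +1 →
  {B}  = S∖{A, C}
  |family| = 8
Iteration 4 adds nothing — fixpoint reached.

Hence σ(𝒞) has 8 members: { {}, {A}, {B}, {C}, {A, B}, {A, C}, {B, C}, S }.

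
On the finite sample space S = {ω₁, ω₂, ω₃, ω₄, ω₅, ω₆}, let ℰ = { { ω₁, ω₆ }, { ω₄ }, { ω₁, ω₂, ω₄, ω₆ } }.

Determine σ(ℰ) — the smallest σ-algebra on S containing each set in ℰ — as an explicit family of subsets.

Answer: σ(ℰ) = { {}, { ω₂ }, { ω₄ }, { ω₁, ω₆ }, { ω₂, ω₄ }, { ω₃, ω₅ }, { ω₁, ω₂, ω₆ }, { ω₁, ω₄, ω₆ }, { ω₂, ω₃, ω₅ }, { ω₃, ω₄, ω₅ }, { ω₁, ω₂, ω₄, ω₆ }, { ω₁, ω₃, ω₅, ω₆ }, { ω₂, ω₃, ω₄, ω₅ }, { ω₁, ω₂, ω₃, ω₅, ω₆ }, { ω₁, ω₃, ω₄, ω₅, ω₆ }, S }

Trace:
Initial family (5 sets): { {}, { ω₄ }, { ω₁, ω₆ }, { ω₁, ω₂, ω₄, ω₆ }, S }.
Round 1. New:
  { ω₃, ω₅ }  = S∖{ ω₁, ω₂, ω₄, ω₆ }
  { ω₁, ω₄, ω₆ }  = { ω₁, ω₆ } ∪ { ω₄ }
  { ω₂, ω₃, ω₄, ω₅ }  = S∖{ ω₁, ω₆ }
  { ω₁, ω₂, ω₃, ω₅, ω₆ }  = S∖{ ω₄ }
  |family| = 9
Round 2. New:
  { ω₂, ω₃, ω₅ }  = S∖{ ω₁, ω₄, ω₆ }
  { ω₃, ω₄, ω₅ }  = { ω₄ } ∪ { ω₃, ω₅ }
  { ω₁, ω₃, ω₅, ω₆ }  = { ω₁, ω₆ } ∪ { ω₃, ω₅ }
  { ω₁, ω₃, ω₄, ω₅, ω₆ }  = { ω₁, ω₄, ω₆ } ∪ { ω₃, ω₅ }
  |family| = 13
Round 3. New:
  { ω₂ }  = S∖{ ω₁, ω₃, ω₄, ω₅, ω₆ }
  { ω₂, ω₄ }  = S∖{ ω₁, ω₃, ω₅, ω₆ }
  { ω₁, ω₂, ω₆ }  = S∖{ ω₃, ω₄, ω₅ }
  |family| = 16
Round 4: stable.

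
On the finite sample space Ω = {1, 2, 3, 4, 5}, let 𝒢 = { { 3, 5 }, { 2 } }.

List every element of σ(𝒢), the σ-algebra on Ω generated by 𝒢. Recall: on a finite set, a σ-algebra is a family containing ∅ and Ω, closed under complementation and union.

σ(𝒢) (8 sets): { {}, { 2 }, { 1, 4 }, { 3, 5 }, { 1, 2, 4 }, { 2, 3, 5 }, { 1, 3, 4, 5 }, Ω }

Derivation:
Initial family (4 sets): { {}, { 2 }, { 3, 5 }, Ω }.
Round 1. New:
  { 1, 2, 4 }  = complement { 3, 5 }
  { 2, 3, 5 }  = { 3, 5 } ∪ { 2 }
  { 1, 3, 4, 5 }  = complement { 2 }
  — 7 sets.
Round 2: +1 →
  { 1, 4 }  = complement { 2, 3, 5 }
  — 8 sets.
Round 3: already closed under ᶜ and ∪.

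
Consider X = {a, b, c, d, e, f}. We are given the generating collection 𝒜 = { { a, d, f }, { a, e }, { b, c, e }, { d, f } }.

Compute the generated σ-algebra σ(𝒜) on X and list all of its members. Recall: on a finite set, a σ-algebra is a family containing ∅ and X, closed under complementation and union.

Begin from { {}, { a, e }, { d, f }, { a, d, f }, { b, c, e }, X } (that is, 𝒜 plus ∅ and X).
Pass 1 (4 new):
  { a, b, c, e }  = ᶜ of { d, f }
  { a, d, e, f }  = { a, e } ∪ { a, d, f }
  { b, c, d, f }  = ᶜ of { a, e }
  { b, c, d, e, f }  = { b, c, e } ∪ { d, f }
  |family| = 10
Pass 2 (3 new):
  { a }  = ᶜ of { b, c, d, e, f }
  { b, c }  = ᶜ of { a, d, e, f }
  { a, b, c, d, f }  = { a, d, f } ∪ { b, c, d, f }
  |family| = 13
Pass 3: +2 →
  { e }  = ᶜ of { a, b, c, d, f }
  { a, b, c }  = { b, c } ∪ { a }
  |family| = 15
Pass 4: 1 new —
  { d, e, f }  = ᶜ of { a, b, c }
  |family| = 16
Pass 5: stable.

Therefore σ(𝒜) = { {}, { a }, { e }, { a, e }, { b, c }, { d, f }, { a, b, c }, { a, d, f }, { b, c, e }, { d, e, f }, { a, b, c, e }, { a, d, e, f }, { b, c, d, f }, { a, b, c, d, f }, { b, c, d, e, f }, X } (|σ(𝒜)| = 16).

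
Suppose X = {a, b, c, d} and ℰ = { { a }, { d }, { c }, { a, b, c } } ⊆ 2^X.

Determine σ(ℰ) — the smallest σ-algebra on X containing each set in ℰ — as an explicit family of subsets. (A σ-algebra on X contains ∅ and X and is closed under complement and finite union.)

Answer: σ(ℰ) = { ∅, { a }, { b }, { c }, { d }, { a, b }, { a, c }, { a, d }, { b, c }, { b, d }, { c, d }, { a, b, c }, { a, b, d }, { a, c, d }, { b, c, d }, X }

Working:
Begin from { ∅, { a }, { c }, { d }, { a, b, c }, X } (that is, ℰ plus ∅ and X).
Step 1 (5 new):
  { a, c }  = { c } ∪ { a }
  { a, d }  = { d } ∪ { a }
  { c, d }  = { c } ∪ { d }
  { a, b, d }  = ᶜ of { c }
  { b, c, d }  = ᶜ of { a }
Step 2 (4 new):
  { a, b }  = ᶜ of { c, d }
  { b, c }  = ᶜ of { a, d }
  { b, d }  = ᶜ of { a, c }
  { a, c, d }  = { c, d } ∪ { a, d }
Step 3. New:
  { b }  = ᶜ of { a, c, d }
After Step 4 the family is unchanged; done.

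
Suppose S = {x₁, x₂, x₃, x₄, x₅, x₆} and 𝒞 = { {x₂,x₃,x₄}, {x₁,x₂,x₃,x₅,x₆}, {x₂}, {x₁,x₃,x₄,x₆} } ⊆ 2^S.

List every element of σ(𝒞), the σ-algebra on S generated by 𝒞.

Answer: σ(𝒞) = { {}, {x₂}, {x₃}, {x₄}, {x₅}, {x₁,x₆}, {x₂,x₃}, {x₂,x₄}, {x₂,x₅}, {x₃,x₄}, {x₃,x₅}, {x₄,x₅}, {x₁,x₂,x₆}, {x₁,x₃,x₆}, {x₁,x₄,x₆}, {x₁,x₅,x₆}, {x₂,x₃,x₄}, {x₂,x₃,x₅}, {x₂,x₄,x₅}, {x₃,x₄,x₅}, {x₁,x₂,x₃,x₆}, {x₁,x₂,x₄,x₆}, {x₁,x₂,x₅,x₆}, {x₁,x₃,x₄,x₆}, {x₁,x₃,x₅,x₆}, {x₁,x₄,x₅,x₆}, {x₂,x₃,x₄,x₅}, {x₁,x₂,x₃,x₄,x₆}, {x₁,x₂,x₃,x₅,x₆}, {x₁,x₂,x₄,x₅,x₆}, {x₁,x₃,x₄,x₅,x₆}, S }

Derivation:
Seed the family with 𝒞 together with ∅ and S: { {}, {x₂}, {x₂,x₃,x₄}, {x₁,x₃,x₄,x₆}, {x₁,x₂,x₃,x₅,x₆}, S }.
Step 1: +5 →
  {x₄}  = complement {x₁,x₂,x₃,x₅,x₆}
  {x₂,x₅}  = complement {x₁,x₃,x₄,x₆}
  {x₁,x₅,x₆}  = complement {x₂,x₃,x₄}
  {x₁,x₂,x₃,x₄,x₆}  = {x₂,x₃,x₄} ∪ {x₁,x₃,x₄,x₆}
  {x₁,x₃,x₄,x₅,x₆}  = complement {x₂}
  (now 11)
Step 2 adds 6:
  {x₅}  = complement {x₁,x₂,x₃,x₄,x₆}
  {x₂,x₄}  = {x₂} ∪ {x₄}
  {x₂,x₄,x₅}  = {x₂,x₅} ∪ {x₄}
  {x₁,x₂,x₅,x₆}  = {x₂,x₅} ∪ {x₁,x₅,x₆}
  {x₁,x₄,x₅,x₆}  = {x₁,x₅,x₆} ∪ {x₄}
  {x₂,x₃,x₄,x₅}  = {x₂,x₅} ∪ {x₂,x₃,x₄}
  (now 17)
Step 3. New:
  {x₁,x₆}  = complement {x₂,x₃,x₄,x₅}
  {x₂,x₃}  = complement {x₁,x₄,x₅,x₆}
  {x₃,x₄}  = complement {x₁,x₂,x₅,x₆}
  {x₄,x₅}  = {x₄} ∪ {x₅}
  {x₁,x₃,x₆}  = complement {x₂,x₄,x₅}
  {x₁,x₃,x₅,x₆}  = complement {x₂,x₄}
  {x₁,x₂,x₄,x₅,x₆}  = {x₂,x₅} ∪ {x₁,x₄,x₅,x₆}
  (now 24)
Step 4 (7 new):
  {x₃}  = complement {x₁,x₂,x₄,x₅,x₆}
  {x₁,x₂,x₆}  = {x₁,x₆} ∪ {x₂}
  {x₁,x₄,x₆}  = {x₁,x₆} ∪ {x₄}
  {x₂,x₃,x₅}  = {x₂,x₅} ∪ {x₂,x₃}
  {x₃,x₄,x₅}  = {x₃,x₄} ∪ {x₅}
  {x₁,x₂,x₃,x₆}  = complement {x₄,x₅}
  {x₁,x₂,x₄,x₆}  = {x₁,x₆} ∪ {x₂,x₄}
  (now 31)
Step 5: 1 new —
  {x₃,x₅}  = complement {x₁,x₂,x₄,x₆}
  (now 32)
After Step 6 the family is unchanged; done.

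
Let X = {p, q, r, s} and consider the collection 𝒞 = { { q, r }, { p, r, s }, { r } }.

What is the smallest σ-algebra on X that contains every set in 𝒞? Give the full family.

σ(𝒞) = { {  }, { q }, { r }, { p, s }, { q, r }, { p, q, s }, { p, r, s }, X }

Check:
Initial family (5 sets): { {  }, { r }, { q, r }, { p, r, s }, X }.
Step 1. New:
  { q }  = X∖{ p, r, s }
  { p, s }  = X∖{ q, r }
  { p, q, s }  = X∖{ r }
  |family| = 8
Step 2 adds nothing — fixpoint reached.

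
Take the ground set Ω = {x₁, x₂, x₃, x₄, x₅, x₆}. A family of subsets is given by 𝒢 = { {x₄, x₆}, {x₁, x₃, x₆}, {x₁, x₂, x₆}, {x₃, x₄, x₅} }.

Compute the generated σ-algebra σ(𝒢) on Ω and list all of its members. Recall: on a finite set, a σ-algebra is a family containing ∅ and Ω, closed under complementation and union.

Take S₀ = 𝒢 ∪ {∅, Ω} = { ∅, {x₄, x₆}, {x₁, x₂, x₆}, {x₁, x₃, x₆}, {x₃, x₄, x₅}, Ω }.
Round 1. New:
  {x₂, x₄, x₅}  = {x₁, x₃, x₆}ᶜ
  {x₁, x₂, x₃, x₅}  = {x₄, x₆}ᶜ
  {x₁, x₂, x₃, x₆}  = {x₁, x₃, x₆} ∪ {x₁, x₂, x₆}
  {x₁, x₂, x₄, x₆}  = {x₁, x₂, x₆} ∪ {x₄, x₆}
  {x₁, x₃, x₄, x₆}  = {x₁, x₃, x₆} ∪ {x₄, x₆}
  {x₃, x₄, x₅, x₆}  = {x₃, x₄, x₅} ∪ {x₄, x₆}
  {x₁, x₃, x₄, x₅, x₆}  = {x₃, x₄, x₅} ∪ {x₁, x₃, x₆}
  [13 total]
Round 2 adds 12:
  {x₂}  = {x₁, x₃, x₄, x₅, x₆}ᶜ
  {x₁, x₂}  = {x₃, x₄, x₅, x₆}ᶜ
  {x₂, x₅}  = {x₁, x₃, x₄, x₆}ᶜ
  {x₃, x₅}  = {x₁, x₂, x₄, x₆}ᶜ
  {x₄, x₅}  = {x₁, x₂, x₃, x₆}ᶜ
  {x₂, x₃, x₄, x₅}  = {x₃, x₄, x₅} ∪ {x₂, x₄, x₅}
  {x₂, x₄, x₅, x₆}  = {x₄, x₆} ∪ {x₂, x₄, x₅}
  {x₁, x₂, x₃, x₄, x₅}  = {x₃, x₄, x₅} ∪ {x₁, x₂, x₃, x₅}
  {x₁, x₂, x₃, x₄, x₆}  = {x₁, x₂, x₄, x₆} ∪ {x₁, x₃, x₆}
  {x₁, x₂, x₃, x₅, x₆}  = {x₁, x₃, x₆} ∪ {x₁, x₂, x₃, x₅}
  {x₁, x₂, x₄, x₅, x₆}  = {x₁, x₂, x₄, x₆} ∪ {x₂, x₄, x₅}
  {x₂, x₃, x₄, x₅, x₆}  = {x₃, x₄, x₅, x₆} ∪ {x₂, x₄, x₅}
  [25 total]
Round 3: +14 →
  {x₁}  = {x₂, x₃, x₄, x₅, x₆}ᶜ
  {x₃}  = {x₁, x₂, x₄, x₅, x₆}ᶜ
  {x₄}  = {x₁, x₂, x₃, x₅, x₆}ᶜ
  {x₅}  = {x₁, x₂, x₃, x₄, x₆}ᶜ
  {x₆}  = {x₁, x₂, x₃, x₄, x₅}ᶜ
  {x₁, x₃}  = {x₂, x₄, x₅, x₆}ᶜ
  {x₁, x₆}  = {x₂, x₃, x₄, x₅}ᶜ
  {x₁, x₂, x₅}  = {x₂, x₅} ∪ {x₁, x₂}
  {x₂, x₃, x₅}  = {x₂, x₅} ∪ {x₃, x₅}
  {x₂, x₄, x₆}  = {x₂} ∪ {x₄, x₆}
  {x₄, x₅, x₆}  = {x₄, x₅} ∪ {x₄, x₆}
  {x₁, x₂, x₄, x₅}  = {x₄, x₅} ∪ {x₁, x₂}
  {x₁, x₂, x₅, x₆}  = {x₂, x₅} ∪ {x₁, x₂, x₆}
  {x₁, x₃, x₅, x₆}  = {x₁, x₃, x₆} ∪ {x₃, x₅}
  [39 total]
Round 4 adds 22:
  {x₁, x₄}  = {x₄} ∪ {x₁}
  {x₁, x₅}  = {x₁} ∪ {x₅}
  {x₂, x₃}  = {x₂} ∪ {x₃}
  {x₂, x₄}  = {x₁, x₃, x₅, x₆}ᶜ
  {x₂, x₆}  = {x₂} ∪ {x₆}
  {x₃, x₄}  = {x₁, x₂, x₅, x₆}ᶜ
  {x₃, x₆}  = {x₁, x₂, x₄, x₅}ᶜ
  {x₅, x₆}  = {x₆} ∪ {x₅}
  {x₁, x₂, x₃}  = {x₄, x₅, x₆}ᶜ
  {x₁, x₂, x₄}  = {x₁, x₂} ∪ {x₄}
  {x₁, x₃, x₄}  = {x₁, x₃} ∪ {x₄}
  {x₁, x₃, x₅}  = {x₂, x₄, x₆}ᶜ
  {x₁, x₄, x₅}  = {x₄, x₅} ∪ {x₁}
  {x₁, x₄, x₆}  = {x₂, x₃, x₅}ᶜ
  {x₁, x₅, x₆}  = {x₁, x₆} ∪ {x₅}
  {x₂, x₅, x₆}  = {x₂, x₅} ∪ {x₆}
  {x₃, x₄, x₆}  = {x₁, x₂, x₅}ᶜ
  {x₃, x₅, x₆}  = {x₃, x₅} ∪ {x₆}
  {x₁, x₃, x₄, x₅}  = {x₄, x₅} ∪ {x₁, x₃}
  {x₁, x₄, x₅, x₆}  = {x₁, x₆} ∪ {x₄, x₅}
  {x₂, x₃, x₄, x₆}  = {x₂, x₄, x₆} ∪ {x₃}
  {x₂, x₃, x₅, x₆}  = {x₆} ∪ {x₂, x₃, x₅}
  [61 total]
Round 5 (3 new):
  {x₂, x₃, x₄}  = {x₁, x₅, x₆}ᶜ
  {x₂, x₃, x₆}  = {x₁, x₄, x₅}ᶜ
  {x₁, x₂, x₃, x₄}  = {x₅, x₆}ᶜ
  [64 total]
Round 6: closed — nothing new.

σ(𝒢) = { ∅, {x₁}, {x₂}, {x₃}, {x₄}, {x₅}, {x₆}, {x₁, x₂}, {x₁, x₃}, {x₁, x₄}, {x₁, x₅}, {x₁, x₆}, {x₂, x₃}, {x₂, x₄}, {x₂, x₅}, {x₂, x₆}, {x₃, x₄}, {x₃, x₅}, {x₃, x₆}, {x₄, x₅}, {x₄, x₆}, {x₅, x₆}, {x₁, x₂, x₃}, {x₁, x₂, x₄}, {x₁, x₂, x₅}, {x₁, x₂, x₆}, {x₁, x₃, x₄}, {x₁, x₃, x₅}, {x₁, x₃, x₆}, {x₁, x₄, x₅}, {x₁, x₄, x₆}, {x₁, x₅, x₆}, {x₂, x₃, x₄}, {x₂, x₃, x₅}, {x₂, x₃, x₆}, {x₂, x₄, x₅}, {x₂, x₄, x₆}, {x₂, x₅, x₆}, {x₃, x₄, x₅}, {x₃, x₄, x₆}, {x₃, x₅, x₆}, {x₄, x₅, x₆}, {x₁, x₂, x₃, x₄}, {x₁, x₂, x₃, x₅}, {x₁, x₂, x₃, x₆}, {x₁, x₂, x₄, x₅}, {x₁, x₂, x₄, x₆}, {x₁, x₂, x₅, x₆}, {x₁, x₃, x₄, x₅}, {x₁, x₃, x₄, x₆}, {x₁, x₃, x₅, x₆}, {x₁, x₄, x₅, x₆}, {x₂, x₃, x₄, x₅}, {x₂, x₃, x₄, x₆}, {x₂, x₃, x₅, x₆}, {x₂, x₄, x₅, x₆}, {x₃, x₄, x₅, x₆}, {x₁, x₂, x₃, x₄, x₅}, {x₁, x₂, x₃, x₄, x₆}, {x₁, x₂, x₃, x₅, x₆}, {x₁, x₂, x₄, x₅, x₆}, {x₁, x₃, x₄, x₅, x₆}, {x₂, x₃, x₄, x₅, x₆}, Ω }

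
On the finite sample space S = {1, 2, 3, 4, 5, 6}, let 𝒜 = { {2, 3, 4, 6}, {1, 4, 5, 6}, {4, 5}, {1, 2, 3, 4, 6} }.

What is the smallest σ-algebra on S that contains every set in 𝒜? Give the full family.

|σ(𝒜)| = 32.  σ(𝒜) = { {}, {1}, {4}, {5}, {6}, {1, 4}, {1, 5}, {1, 6}, {2, 3}, {4, 5}, {4, 6}, {5, 6}, {1, 2, 3}, {1, 4, 5}, {1, 4, 6}, {1, 5, 6}, {2, 3, 4}, {2, 3, 5}, {2, 3, 6}, {4, 5, 6}, {1, 2, 3, 4}, {1, 2, 3, 5}, {1, 2, 3, 6}, {1, 4, 5, 6}, {2, 3, 4, 5}, {2, 3, 4, 6}, {2, 3, 5, 6}, {1, 2, 3, 4, 5}, {1, 2, 3, 4, 6}, {1, 2, 3, 5, 6}, {2, 3, 4, 5, 6}, S }

Trace:
Start: 𝒜 ∪ {∅, S} = { {}, {4, 5}, {1, 4, 5, 6}, {2, 3, 4, 6}, {1, 2, 3, 4, 6}, S }.
Pass 1 adds 5:
  {5}  = {1, 2, 3, 4, 6}ᶜ
  {1, 5}  = {2, 3, 4, 6}ᶜ
  {2, 3}  = {1, 4, 5, 6}ᶜ
  {1, 2, 3, 6}  = {4, 5}ᶜ
  {2, 3, 4, 5, 6}  = {4, 5} ∪ {2, 3, 4, 6}
Pass 2 (6 new):
  {1}  = {2, 3, 4, 5, 6}ᶜ
  {1, 4, 5}  = {4, 5} ∪ {1, 5}
  {2, 3, 5}  = {5} ∪ {2, 3}
  {1, 2, 3, 5}  = {2, 3} ∪ {1, 5}
  {2, 3, 4, 5}  = {4, 5} ∪ {2, 3}
  {1, 2, 3, 5, 6}  = {1, 2, 3, 6} ∪ {5}
Pass 3: 7 new —
  {4}  = {1, 2, 3, 5, 6}ᶜ
  {1, 6}  = {2, 3, 4, 5}ᶜ
  {4, 6}  = {1, 2, 3, 5}ᶜ
  {1, 2, 3}  = {2, 3} ∪ {1}
  {1, 4, 6}  = {2, 3, 5}ᶜ
  {2, 3, 6}  = {1, 4, 5}ᶜ
  {1, 2, 3, 4, 5}  = {4, 5} ∪ {1, 2, 3, 5}
Pass 4: 7 new —
  {6}  = {1, 2, 3, 4, 5}ᶜ
  {1, 4}  = {1} ∪ {4}
  {1, 5, 6}  = {1, 6} ∪ {5}
  {2, 3, 4}  = {2, 3} ∪ {4}
  {4, 5, 6}  = {1, 2, 3}ᶜ
  {1, 2, 3, 4}  = {1, 2, 3} ∪ {4}
  {2, 3, 5, 6}  = {2, 3, 6} ∪ {5}
Pass 5. New:
  {5, 6}  = {1, 2, 3, 4}ᶜ
After Pass 6 the family is unchanged; done.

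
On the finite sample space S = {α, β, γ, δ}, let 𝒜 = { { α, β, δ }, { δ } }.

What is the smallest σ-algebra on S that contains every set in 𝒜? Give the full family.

Begin from { {}, { δ }, { α, β, δ }, S } (that is, 𝒜 plus ∅ and S).
Pass 1: 2 new —
  { γ }  = complement { α, β, δ }
  { α, β, γ }  = complement { δ }
  |family| = 6
Pass 2: 1 new —
  { γ, δ }  = { γ } ∪ { δ }
  |family| = 7
Pass 3: 1 new —
  { α, β }  = complement { γ, δ }
  |family| = 8
Pass 4: already closed under ᶜ and ∪.

Hence σ(𝒜) has 8 members: { {}, { γ }, { δ }, { α, β }, { γ, δ }, { α, β, γ }, { α, β, δ }, S }.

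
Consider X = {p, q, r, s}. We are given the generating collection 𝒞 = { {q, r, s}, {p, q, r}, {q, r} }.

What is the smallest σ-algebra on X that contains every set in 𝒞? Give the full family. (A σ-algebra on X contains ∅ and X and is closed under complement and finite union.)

Seed the family with 𝒞 together with ∅ and X: { ∅, {q, r}, {p, q, r}, {q, r, s}, X }.
Step 1. New:
  {p}  = X∖{q, r, s}
  {s}  = X∖{p, q, r}
  {p, s}  = X∖{q, r}
  [8 total]
Step 2: no new sets; the family is a σ-algebra.

Therefore σ(𝒞) = { ∅, {p}, {s}, {p, s}, {q, r}, {p, q, r}, {q, r, s}, X } (|σ(𝒞)| = 8).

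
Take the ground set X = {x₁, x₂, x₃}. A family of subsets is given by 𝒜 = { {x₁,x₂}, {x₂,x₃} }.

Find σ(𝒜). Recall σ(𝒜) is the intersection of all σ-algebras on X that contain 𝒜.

σ(𝒜) (8 sets): { {}, {x₁}, {x₂}, {x₃}, {x₁,x₂}, {x₁,x₃}, {x₂,x₃}, X }

Check:
Begin from { {}, {x₁,x₂}, {x₂,x₃}, X } (that is, 𝒜 plus ∅ and X).
Iteration 1. New:
  {x₁}  = {x₂,x₃}ᶜ
  {x₃}  = {x₁,x₂}ᶜ
  [6 total]
Iteration 2 adds 1:
  {x₁,x₃}  = {x₃} ∪ {x₁}
  [7 total]
Iteration 3. New:
  {x₂}  = {x₁,x₃}ᶜ
  [8 total]
Iteration 4: closed — nothing new.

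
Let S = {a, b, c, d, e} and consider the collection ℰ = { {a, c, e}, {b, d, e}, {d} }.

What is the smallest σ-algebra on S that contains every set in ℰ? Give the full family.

Answer: σ(ℰ) = { ∅, {b}, {d}, {e}, {a, c}, {b, d}, {b, e}, {d, e}, {a, b, c}, {a, c, d}, {a, c, e}, {b, d, e}, {a, b, c, d}, {a, b, c, e}, {a, c, d, e}, S }

Check:
Start: ℰ ∪ {∅, S} = { ∅, {d}, {a, c, e}, {b, d, e}, S }.
Round 1: 4 new —
  {a, c}  = {b, d, e}ᶜ
  {b, d}  = {a, c, e}ᶜ
  {a, b, c, e}  = {d}ᶜ
  {a, c, d, e}  = {d} ∪ {a, c, e}
Round 2. New:
  {b}  = {a, c, d, e}ᶜ
  {a, c, d}  = {a, c} ∪ {d}
  {a, b, c, d}  = {a, c} ∪ {b, d}
Round 3: 3 new —
  {e}  = {a, b, c, d}ᶜ
  {b, e}  = {a, c, d}ᶜ
  {a, b, c}  = {a, c} ∪ {b}
Round 4: +1 →
  {d, e}  = {a, b, c}ᶜ
Round 5 adds nothing — fixpoint reached.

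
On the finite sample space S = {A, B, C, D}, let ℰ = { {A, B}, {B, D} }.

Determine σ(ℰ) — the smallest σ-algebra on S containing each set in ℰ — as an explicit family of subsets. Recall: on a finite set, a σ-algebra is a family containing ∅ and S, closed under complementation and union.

Initial family (4 sets): { {}, {A, B}, {B, D}, S }.
Round 1: 3 new —
  {A, C}  = ᶜ of {B, D}
  {C, D}  = ᶜ of {A, B}
  {A, B, D}  = {A, B} ∪ {B, D}
  — 7 sets.
Round 2 adds 4:
  {C}  = ᶜ of {A, B, D}
  {A, B, C}  = {A, B} ∪ {A, C}
  {A, C, D}  = {C, D} ∪ {A, C}
  {B, C, D}  = {C, D} ∪ {B, D}
  — 11 sets.
Round 3: 3 new —
  {A}  = ᶜ of {B, C, D}
  {B}  = ᶜ of {A, C, D}
  {D}  = ᶜ of {A, B, C}
  — 14 sets.
Round 4 adds 2:
  {A, D}  = {D} ∪ {A}
  {B, C}  = {C} ∪ {B}
  — 16 sets.
After Round 5 the family is unchanged; done.

σ(ℰ) = { {}, {A}, {B}, {C}, {D}, {A, B}, {A, C}, {A, D}, {B, C}, {B, D}, {C, D}, {A, B, C}, {A, B, D}, {A, C, D}, {B, C, D}, S }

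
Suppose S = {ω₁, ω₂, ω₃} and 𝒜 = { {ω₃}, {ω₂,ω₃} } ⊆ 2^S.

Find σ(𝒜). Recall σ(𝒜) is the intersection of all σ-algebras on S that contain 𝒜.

Take S₀ = 𝒜 ∪ {∅, S} = { {}, {ω₃}, {ω₂,ω₃}, S }.
Round 1 (2 new):
  {ω₁}  = {ω₂,ω₃}ᶜ
  {ω₁,ω₂}  = {ω₃}ᶜ
  |family| = 6
Round 2: 1 new —
  {ω₁,ω₃}  = {ω₃} ∪ {ω₁}
  |family| = 7
Round 3: 1 new —
  {ω₂}  = {ω₁,ω₃}ᶜ
  |family| = 8
Round 4 adds nothing — fixpoint reached.

|σ(𝒜)| = 8.  σ(𝒜) = { {}, {ω₁}, {ω₂}, {ω₃}, {ω₁,ω₂}, {ω₁,ω₃}, {ω₂,ω₃}, S }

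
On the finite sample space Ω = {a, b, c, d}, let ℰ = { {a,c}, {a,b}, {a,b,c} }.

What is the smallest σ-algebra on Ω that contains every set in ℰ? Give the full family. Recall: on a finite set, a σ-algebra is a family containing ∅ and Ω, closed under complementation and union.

σ(ℰ) = { {}, {a}, {b}, {c}, {d}, {a,b}, {a,c}, {a,d}, {b,c}, {b,d}, {c,d}, {a,b,c}, {a,b,d}, {a,c,d}, {b,c,d}, Ω }

Derivation:
Initial family (5 sets): { {}, {a,b}, {a,c}, {a,b,c}, Ω }.
Step 1 (3 new):
  {d}  = complement {a,b,c}
  {b,d}  = complement {a,c}
  {c,d}  = complement {a,b}
  |family| = 8
Step 2: +3 →
  {a,b,d}  = {d} ∪ {a,b}
  {a,c,d}  = {d} ∪ {a,c}
  {b,c,d}  = {c,d} ∪ {b,d}
  |family| = 11
Step 3. New:
  {a}  = complement {b,c,d}
  {b}  = complement {a,c,d}
  {c}  = complement {a,b,d}
  |family| = 14
Step 4. New:
  {a,d}  = {d} ∪ {a}
  {b,c}  = {c} ∪ {b}
  |family| = 16
Step 5: stable.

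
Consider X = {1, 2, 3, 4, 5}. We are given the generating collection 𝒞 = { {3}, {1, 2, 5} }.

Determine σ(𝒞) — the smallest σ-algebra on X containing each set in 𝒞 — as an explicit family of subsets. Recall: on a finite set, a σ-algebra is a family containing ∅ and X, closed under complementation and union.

Answer: σ(𝒞) = { {}, {3}, {4}, {3, 4}, {1, 2, 5}, {1, 2, 3, 5}, {1, 2, 4, 5}, X }

Trace:
Initial family (4 sets): { {}, {3}, {1, 2, 5}, X }.
Pass 1 adds 3:
  {3, 4}  = X∖{1, 2, 5}
  {1, 2, 3, 5}  = {3} ∪ {1, 2, 5}
  {1, 2, 4, 5}  = X∖{3}
  |family| = 7
Pass 2 (1 new):
  {4}  = X∖{1, 2, 3, 5}
  |family| = 8
Pass 3 adds nothing — fixpoint reached.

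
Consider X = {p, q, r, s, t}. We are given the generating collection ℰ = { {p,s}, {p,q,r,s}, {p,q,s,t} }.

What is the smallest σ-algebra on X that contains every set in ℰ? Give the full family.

Initial family (5 sets): { {}, {p,s}, {p,q,r,s}, {p,q,s,t}, X }.
Round 1 (3 new):
  {r}  = ᶜ of {p,q,s,t}
  {t}  = ᶜ of {p,q,r,s}
  {q,r,t}  = ᶜ of {p,s}
  — 8 sets.
Round 2 (3 new):
  {r,t}  = {r} ∪ {t}
  {p,r,s}  = {r} ∪ {p,s}
  {p,s,t}  = {p,s} ∪ {t}
  — 11 sets.
Round 3. New:
  {q,r}  = ᶜ of {p,s,t}
  {q,t}  = ᶜ of {p,r,s}
  {p,q,s}  = ᶜ of {r,t}
  {p,r,s,t}  = {p,s,t} ∪ {r}
  — 15 sets.
Round 4 adds 1:
  {q}  = ᶜ of {p,r,s,t}
  — 16 sets.
After Round 5 the family is unchanged; done.

Therefore σ(ℰ) = { {}, {q}, {r}, {t}, {p,s}, {q,r}, {q,t}, {r,t}, {p,q,s}, {p,r,s}, {p,s,t}, {q,r,t}, {p,q,r,s}, {p,q,s,t}, {p,r,s,t}, X } (|σ(ℰ)| = 16).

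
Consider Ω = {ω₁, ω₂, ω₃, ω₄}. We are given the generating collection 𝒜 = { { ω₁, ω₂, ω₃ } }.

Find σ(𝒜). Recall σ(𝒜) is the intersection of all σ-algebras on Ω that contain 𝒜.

σ(𝒜) (4 sets): { {}, { ω₄ }, { ω₁, ω₂, ω₃ }, Ω }

Check:
Begin from { {}, { ω₁, ω₂, ω₃ }, Ω } (that is, 𝒜 plus ∅ and Ω).
Round 1: +1 →
  { ω₄ }  = { ω₁, ω₂, ω₃ }ᶜ
  [4 total]
Round 2: stable.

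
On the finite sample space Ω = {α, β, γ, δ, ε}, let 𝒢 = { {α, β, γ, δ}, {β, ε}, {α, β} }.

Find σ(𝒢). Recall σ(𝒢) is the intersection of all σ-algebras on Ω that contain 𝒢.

Begin from { ∅, {α, β}, {β, ε}, {α, β, γ, δ}, Ω } (that is, 𝒢 plus ∅ and Ω).
Round 1. New:
  {ε}  = complement {α, β, γ, δ}
  {α, β, ε}  = {β, ε} ∪ {α, β}
  {α, γ, δ}  = complement {β, ε}
  {γ, δ, ε}  = complement {α, β}
  (now 9)
Round 2 (3 new):
  {γ, δ}  = complement {α, β, ε}
  {α, γ, δ, ε}  = {γ, δ, ε} ∪ {α, γ, δ}
  {β, γ, δ, ε}  = {β, ε} ∪ {γ, δ, ε}
  (now 12)
Round 3. New:
  {α}  = complement {β, γ, δ, ε}
  {β}  = complement {α, γ, δ, ε}
  (now 14)
Round 4. New:
  {α, ε}  = {ε} ∪ {α}
  {β, γ, δ}  = {γ, δ} ∪ {β}
  (now 16)
Round 5 adds nothing — fixpoint reached.

|σ(𝒢)| = 16.  σ(𝒢) = { ∅, {α}, {β}, {ε}, {α, β}, {α, ε}, {β, ε}, {γ, δ}, {α, β, ε}, {α, γ, δ}, {β, γ, δ}, {γ, δ, ε}, {α, β, γ, δ}, {α, γ, δ, ε}, {β, γ, δ, ε}, Ω }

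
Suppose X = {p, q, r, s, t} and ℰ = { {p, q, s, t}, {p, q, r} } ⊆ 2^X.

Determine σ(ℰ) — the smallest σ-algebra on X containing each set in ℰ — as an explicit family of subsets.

Initial family (4 sets): { {}, {p, q, r}, {p, q, s, t}, X }.
Round 1 adds 2:
  {r}  = X∖{p, q, s, t}
  {s, t}  = X∖{p, q, r}
  [6 total]
Round 2. New:
  {r, s, t}  = {s, t} ∪ {r}
  [7 total]
Round 3: +1 →
  {p, q}  = X∖{r, s, t}
  [8 total]
After Round 4 the family is unchanged; done.

σ(ℰ) = { {}, {r}, {p, q}, {s, t}, {p, q, r}, {r, s, t}, {p, q, s, t}, X }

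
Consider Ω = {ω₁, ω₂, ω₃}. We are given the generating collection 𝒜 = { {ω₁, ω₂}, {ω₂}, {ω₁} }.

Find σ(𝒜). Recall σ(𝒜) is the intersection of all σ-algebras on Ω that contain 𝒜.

Answer: σ(𝒜) = { {}, {ω₁}, {ω₂}, {ω₃}, {ω₁, ω₂}, {ω₁, ω₃}, {ω₂, ω₃}, Ω }

Working:
Initial family (5 sets): { {}, {ω₁}, {ω₂}, {ω₁, ω₂}, Ω }.
Round 1 (3 new):
  {ω₃}  = ᶜ of {ω₁, ω₂}
  {ω₁, ω₃}  = ᶜ of {ω₂}
  {ω₂, ω₃}  = ᶜ of {ω₁}
Round 2: closed — nothing new.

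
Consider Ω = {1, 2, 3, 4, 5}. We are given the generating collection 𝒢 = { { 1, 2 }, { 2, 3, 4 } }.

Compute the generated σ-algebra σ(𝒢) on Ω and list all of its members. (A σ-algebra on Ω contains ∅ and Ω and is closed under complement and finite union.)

Answer: σ(𝒢) = { {  }, { 1 }, { 2 }, { 5 }, { 1, 2 }, { 1, 5 }, { 2, 5 }, { 3, 4 }, { 1, 2, 5 }, { 1, 3, 4 }, { 2, 3, 4 }, { 3, 4, 5 }, { 1, 2, 3, 4 }, { 1, 3, 4, 5 }, { 2, 3, 4, 5 }, Ω }

Working:
Seed the family with 𝒢 together with ∅ and Ω: { {  }, { 1, 2 }, { 2, 3, 4 }, Ω }.
Step 1: 3 new —
  { 1, 5 }  = Ω∖{ 2, 3, 4 }
  { 3, 4, 5 }  = Ω∖{ 1, 2 }
  { 1, 2, 3, 4 }  = { 1, 2 } ∪ { 2, 3, 4 }
  — 7 sets.
Step 2 adds 4:
  { 5 }  = Ω∖{ 1, 2, 3, 4 }
  { 1, 2, 5 }  = { 1, 2 } ∪ { 1, 5 }
  { 1, 3, 4, 5 }  = { 3, 4, 5 } ∪ { 1, 5 }
  { 2, 3, 4, 5 }  = { 3, 4, 5 } ∪ { 2, 3, 4 }
  — 11 sets.
Step 3: 3 new —
  { 1 }  = Ω∖{ 2, 3, 4, 5 }
  { 2 }  = Ω∖{ 1, 3, 4, 5 }
  { 3, 4 }  = Ω∖{ 1, 2, 5 }
  — 14 sets.
Step 4 (2 new):
  { 2, 5 }  = { 2 } ∪ { 5 }
  { 1, 3, 4 }  = { 3, 4 } ∪ { 1 }
  — 16 sets.
Step 5 adds nothing — fixpoint reached.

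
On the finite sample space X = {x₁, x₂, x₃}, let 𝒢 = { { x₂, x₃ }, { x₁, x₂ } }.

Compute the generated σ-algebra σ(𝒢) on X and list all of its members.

Take S₀ = 𝒢 ∪ {∅, X} = { {  }, { x₁, x₂ }, { x₂, x₃ }, X }.
Pass 1: 2 new —
  { x₁ }  = complement { x₂, x₃ }
  { x₃ }  = complement { x₁, x₂ }
Pass 2 (1 new):
  { x₁, x₃ }  = { x₃ } ∪ { x₁ }
Pass 3 adds 1:
  { x₂ }  = complement { x₁, x₃ }
Pass 4 adds nothing — fixpoint reached.

|σ(𝒢)| = 8.  σ(𝒢) = { {  }, { x₁ }, { x₂ }, { x₃ }, { x₁, x₂ }, { x₁, x₃ }, { x₂, x₃ }, X }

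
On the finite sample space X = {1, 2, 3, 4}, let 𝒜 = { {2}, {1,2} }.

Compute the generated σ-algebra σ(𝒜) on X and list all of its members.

Take S₀ = 𝒜 ∪ {∅, X} = { {}, {2}, {1,2}, X }.
Step 1 adds 2:
  {3,4}  = X∖{1,2}
  {1,3,4}  = X∖{2}
  (now 6)
Step 2 adds 1:
  {2,3,4}  = {3,4} ∪ {2}
  (now 7)
Step 3 (1 new):
  {1}  = X∖{2,3,4}
  (now 8)
Step 4: stable.

Therefore σ(𝒜) = { {}, {1}, {2}, {1,2}, {3,4}, {1,3,4}, {2,3,4}, X } (|σ(𝒜)| = 8).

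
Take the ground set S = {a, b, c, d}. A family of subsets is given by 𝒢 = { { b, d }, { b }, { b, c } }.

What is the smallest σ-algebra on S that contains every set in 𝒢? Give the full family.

|σ(𝒢)| = 16.  σ(𝒢) = { ∅, { a }, { b }, { c }, { d }, { a, b }, { a, c }, { a, d }, { b, c }, { b, d }, { c, d }, { a, b, c }, { a, b, d }, { a, c, d }, { b, c, d }, S }

Derivation:
Start: 𝒢 ∪ {∅, S} = { ∅, { b }, { b, c }, { b, d }, S }.
Iteration 1 (4 new):
  { a, c }  = complement { b, d }
  { a, d }  = complement { b, c }
  { a, c, d }  = complement { b }
  { b, c, d }  = { b, c } ∪ { b, d }
  |family| = 9
Iteration 2: +3 →
  { a }  = complement { b, c, d }
  { a, b, c }  = { b } ∪ { a, c }
  { a, b, d }  = { b } ∪ { a, d }
  |family| = 12
Iteration 3: 3 new —
  { c }  = complement { a, b, d }
  { d }  = complement { a, b, c }
  { a, b }  = { b } ∪ { a }
  |family| = 15
Iteration 4: 1 new —
  { c, d }  = complement { a, b }
  |family| = 16
After Iteration 5 the family is unchanged; done.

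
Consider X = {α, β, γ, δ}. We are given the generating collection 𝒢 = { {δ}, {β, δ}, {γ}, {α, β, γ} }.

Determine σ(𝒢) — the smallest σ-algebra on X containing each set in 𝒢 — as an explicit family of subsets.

Initial family (6 sets): { ∅, {γ}, {δ}, {β, δ}, {α, β, γ}, X }.
Step 1 (4 new):
  {α, γ}  = {β, δ}ᶜ
  {γ, δ}  = {γ} ∪ {δ}
  {α, β, δ}  = {γ}ᶜ
  {β, γ, δ}  = {γ} ∪ {β, δ}
  (now 10)
Step 2: +3 →
  {α}  = {β, γ, δ}ᶜ
  {α, β}  = {γ, δ}ᶜ
  {α, γ, δ}  = {γ, δ} ∪ {α, γ}
  (now 13)
Step 3 adds 2:
  {β}  = {α, γ, δ}ᶜ
  {α, δ}  = {δ} ∪ {α}
  (now 15)
Step 4 adds 1:
  {β, γ}  = {α, δ}ᶜ
  (now 16)
Step 5: stable.

|σ(𝒢)| = 16.  σ(𝒢) = { ∅, {α}, {β}, {γ}, {δ}, {α, β}, {α, γ}, {α, δ}, {β, γ}, {β, δ}, {γ, δ}, {α, β, γ}, {α, β, δ}, {α, γ, δ}, {β, γ, δ}, X }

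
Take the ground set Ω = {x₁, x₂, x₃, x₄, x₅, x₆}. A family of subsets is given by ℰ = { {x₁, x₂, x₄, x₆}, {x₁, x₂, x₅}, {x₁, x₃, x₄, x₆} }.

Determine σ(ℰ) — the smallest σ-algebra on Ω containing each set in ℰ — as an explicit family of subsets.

σ(ℰ) (32 sets): { ∅, {x₁}, {x₂}, {x₃}, {x₅}, {x₁, x₂}, {x₁, x₃}, {x₁, x₅}, {x₂, x₃}, {x₂, x₅}, {x₃, x₅}, {x₄, x₆}, {x₁, x₂, x₃}, {x₁, x₂, x₅}, {x₁, x₃, x₅}, {x₁, x₄, x₆}, {x₂, x₃, x₅}, {x₂, x₄, x₆}, {x₃, x₄, x₆}, {x₄, x₅, x₆}, {x₁, x₂, x₃, x₅}, {x₁, x₂, x₄, x₆}, {x₁, x₃, x₄, x₆}, {x₁, x₄, x₅, x₆}, {x₂, x₃, x₄, x₆}, {x₂, x₄, x₅, x₆}, {x₃, x₄, x₅, x₆}, {x₁, x₂, x₃, x₄, x₆}, {x₁, x₂, x₄, x₅, x₆}, {x₁, x₃, x₄, x₅, x₆}, {x₂, x₃, x₄, x₅, x₆}, Ω }

Check:
Start: ℰ ∪ {∅, Ω} = { ∅, {x₁, x₂, x₅}, {x₁, x₂, x₄, x₆}, {x₁, x₃, x₄, x₆}, Ω }.
Pass 1. New:
  {x₂, x₅}  = Ω∖{x₁, x₃, x₄, x₆}
  {x₃, x₅}  = Ω∖{x₁, x₂, x₄, x₆}
  {x₃, x₄, x₆}  = Ω∖{x₁, x₂, x₅}
  {x₁, x₂, x₃, x₄, x₆}  = {x₁, x₂, x₄, x₆} ∪ {x₁, x₃, x₄, x₆}
  {x₁, x₂, x₄, x₅, x₆}  = {x₁, x₂, x₅} ∪ {x₁, x₂, x₄, x₆}
  [10 total]
Pass 2 adds 7:
  {x₃}  = Ω∖{x₁, x₂, x₄, x₅, x₆}
  {x₅}  = Ω∖{x₁, x₂, x₃, x₄, x₆}
  {x₂, x₃, x₅}  = {x₂, x₅} ∪ {x₃, x₅}
  {x₁, x₂, x₃, x₅}  = {x₁, x₂, x₅} ∪ {x₃, x₅}
  {x₃, x₄, x₅, x₆}  = {x₃, x₅} ∪ {x₃, x₄, x₆}
  {x₁, x₃, x₄, x₅, x₆}  = {x₁, x₃, x₄, x₆} ∪ {x₃, x₅}
  {x₂, x₃, x₄, x₅, x₆}  = {x₂, x₅} ∪ {x₃, x₄, x₆}
  [17 total]
Pass 3: 5 new —
  {x₁}  = Ω∖{x₂, x₃, x₄, x₅, x₆}
  {x₂}  = Ω∖{x₁, x₃, x₄, x₅, x₆}
  {x₁, x₂}  = Ω∖{x₃, x₄, x₅, x₆}
  {x₄, x₆}  = Ω∖{x₁, x₂, x₃, x₅}
  {x₁, x₄, x₆}  = Ω∖{x₂, x₃, x₅}
  [22 total]
Pass 4: +10 →
  {x₁, x₃}  = {x₃} ∪ {x₁}
  {x₁, x₅}  = {x₅} ∪ {x₁}
  {x₂, x₃}  = {x₂} ∪ {x₃}
  {x₁, x₂, x₃}  = {x₁, x₂} ∪ {x₃}
  {x₁, x₃, x₅}  = {x₃, x₅} ∪ {x₁}
  {x₂, x₄, x₆}  = {x₂} ∪ {x₄, x₆}
  {x₄, x₅, x₆}  = {x₅} ∪ {x₄, x₆}
  {x₁, x₄, x₅, x₆}  = {x₁, x₄, x₆} ∪ {x₅}
  {x₂, x₃, x₄, x₆}  = {x₂} ∪ {x₃, x₄, x₆}
  {x₂, x₄, x₅, x₆}  = {x₂, x₅} ∪ {x₄, x₆}
  [32 total]
Pass 5: stable.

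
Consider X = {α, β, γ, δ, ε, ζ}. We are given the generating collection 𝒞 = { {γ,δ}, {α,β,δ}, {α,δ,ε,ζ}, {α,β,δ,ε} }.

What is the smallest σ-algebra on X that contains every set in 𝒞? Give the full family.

Answer: σ(𝒞) = { ∅, {α}, {β}, {γ}, {δ}, {ε}, {ζ}, {α,β}, {α,γ}, {α,δ}, {α,ε}, {α,ζ}, {β,γ}, {β,δ}, {β,ε}, {β,ζ}, {γ,δ}, {γ,ε}, {γ,ζ}, {δ,ε}, {δ,ζ}, {ε,ζ}, {α,β,γ}, {α,β,δ}, {α,β,ε}, {α,β,ζ}, {α,γ,δ}, {α,γ,ε}, {α,γ,ζ}, {α,δ,ε}, {α,δ,ζ}, {α,ε,ζ}, {β,γ,δ}, {β,γ,ε}, {β,γ,ζ}, {β,δ,ε}, {β,δ,ζ}, {β,ε,ζ}, {γ,δ,ε}, {γ,δ,ζ}, {γ,ε,ζ}, {δ,ε,ζ}, {α,β,γ,δ}, {α,β,γ,ε}, {α,β,γ,ζ}, {α,β,δ,ε}, {α,β,δ,ζ}, {α,β,ε,ζ}, {α,γ,δ,ε}, {α,γ,δ,ζ}, {α,γ,ε,ζ}, {α,δ,ε,ζ}, {β,γ,δ,ε}, {β,γ,δ,ζ}, {β,γ,ε,ζ}, {β,δ,ε,ζ}, {γ,δ,ε,ζ}, {α,β,γ,δ,ε}, {α,β,γ,δ,ζ}, {α,β,γ,ε,ζ}, {α,β,δ,ε,ζ}, {α,γ,δ,ε,ζ}, {β,γ,δ,ε,ζ}, X }

Derivation:
Start: 𝒞 ∪ {∅, X} = { ∅, {γ,δ}, {α,β,δ}, {α,β,δ,ε}, {α,δ,ε,ζ}, X }.
Step 1: +8 →
  {β,γ}  = {α,δ,ε,ζ}ᶜ
  {γ,ζ}  = {α,β,δ,ε}ᶜ
  {γ,ε,ζ}  = {α,β,δ}ᶜ
  {α,β,γ,δ}  = {γ,δ} ∪ {α,β,δ}
  {α,β,ε,ζ}  = {γ,δ}ᶜ
  {α,β,γ,δ,ε}  = {γ,δ} ∪ {α,β,δ,ε}
  {α,β,δ,ε,ζ}  = {α,δ,ε,ζ} ∪ {α,β,δ,ε}
  {α,γ,δ,ε,ζ}  = {γ,δ} ∪ {α,δ,ε,ζ}
  — 14 sets.
Step 2: +11 →
  {β}  = {α,γ,δ,ε,ζ}ᶜ
  {γ}  = {α,β,δ,ε,ζ}ᶜ
  {ζ}  = {α,β,γ,δ,ε}ᶜ
  {ε,ζ}  = {α,β,γ,δ}ᶜ
  {β,γ,δ}  = {γ,δ} ∪ {β,γ}
  {β,γ,ζ}  = {β,γ} ∪ {γ,ζ}
  {γ,δ,ζ}  = {γ,δ} ∪ {γ,ζ}
  {β,γ,ε,ζ}  = {β,γ} ∪ {γ,ε,ζ}
  {γ,δ,ε,ζ}  = {γ,δ} ∪ {γ,ε,ζ}
  {α,β,γ,δ,ζ}  = {α,β,δ} ∪ {γ,ζ}
  {α,β,γ,ε,ζ}  = {β,γ} ∪ {α,β,ε,ζ}
  — 25 sets.
Step 3 adds 12:
  {δ}  = {α,β,γ,ε,ζ}ᶜ
  {ε}  = {α,β,γ,δ,ζ}ᶜ
  {α,β}  = {γ,δ,ε,ζ}ᶜ
  {α,δ}  = {β,γ,ε,ζ}ᶜ
  {β,ζ}  = {β} ∪ {ζ}
  {α,β,ε}  = {γ,δ,ζ}ᶜ
  {α,δ,ε}  = {β,γ,ζ}ᶜ
  {α,ε,ζ}  = {β,γ,δ}ᶜ
  {β,ε,ζ}  = {ε,ζ} ∪ {β}
  {α,β,δ,ζ}  = {ζ} ∪ {α,β,δ}
  {β,γ,δ,ζ}  = {γ,δ} ∪ {β,γ,ζ}
  {β,γ,δ,ε,ζ}  = {γ,δ} ∪ {β,γ,ε,ζ}
  — 37 sets.
Step 4 adds 22:
  {α}  = {β,γ,δ,ε,ζ}ᶜ
  {α,ε}  = {β,γ,δ,ζ}ᶜ
  {β,δ}  = {β} ∪ {δ}
  {β,ε}  = {β} ∪ {ε}
  {γ,ε}  = {α,β,δ,ζ}ᶜ
  {δ,ε}  = {ε} ∪ {δ}
  {δ,ζ}  = {ζ} ∪ {δ}
  {α,β,γ}  = {α,β} ∪ {γ}
  {α,β,ζ}  = {α,β} ∪ {β,ζ}
  {α,γ,δ}  = {β,ε,ζ}ᶜ
  {α,δ,ζ}  = {ζ} ∪ {α,δ}
  {β,γ,ε}  = {ε} ∪ {β,γ}
  {β,δ,ζ}  = {β,ζ} ∪ {δ}
  {γ,δ,ε}  = {γ,δ} ∪ {ε}
  {δ,ε,ζ}  = {ε,ζ} ∪ {δ}
  {α,β,γ,ε}  = {γ} ∪ {α,β,ε}
  {α,β,γ,ζ}  = {α,β} ∪ {β,γ,ζ}
  {α,γ,δ,ε}  = {β,ζ}ᶜ
  {α,γ,δ,ζ}  = {α,δ} ∪ {γ,ζ}
  {α,γ,ε,ζ}  = {γ} ∪ {α,ε,ζ}
  {β,γ,δ,ε}  = {ε} ∪ {β,γ,δ}
  {β,δ,ε,ζ}  = {β,ε,ζ} ∪ {δ}
  — 59 sets.
Step 5. New:
  {α,γ}  = {β,δ,ε,ζ}ᶜ
  {α,ζ}  = {β,γ,δ,ε}ᶜ
  {α,γ,ε}  = {β,δ,ζ}ᶜ
  {α,γ,ζ}  = {γ,ζ} ∪ {α}
  {β,δ,ε}  = {β,ε} ∪ {δ,ε}
  — 64 sets.
Step 6: closed — nothing new.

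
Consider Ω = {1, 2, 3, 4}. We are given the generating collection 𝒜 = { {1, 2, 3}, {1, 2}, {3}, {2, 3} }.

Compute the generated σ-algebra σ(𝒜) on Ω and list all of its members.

σ(𝒜) = { {}, {1}, {2}, {3}, {4}, {1, 2}, {1, 3}, {1, 4}, {2, 3}, {2, 4}, {3, 4}, {1, 2, 3}, {1, 2, 4}, {1, 3, 4}, {2, 3, 4}, Ω }

Trace:
Seed the family with 𝒜 together with ∅ and Ω: { {}, {3}, {1, 2}, {2, 3}, {1, 2, 3}, Ω }.
Iteration 1. New:
  {4}  = Ω∖{1, 2, 3}
  {1, 4}  = Ω∖{2, 3}
  {3, 4}  = Ω∖{1, 2}
  {1, 2, 4}  = Ω∖{3}
  (now 10)
Iteration 2: +2 →
  {1, 3, 4}  = {3, 4} ∪ {1, 4}
  {2, 3, 4}  = {3, 4} ∪ {2, 3}
  (now 12)
Iteration 3: +2 →
  {1}  = Ω∖{2, 3, 4}
  {2}  = Ω∖{1, 3, 4}
  (now 14)
Iteration 4 (2 new):
  {1, 3}  = {3} ∪ {1}
  {2, 4}  = {4} ∪ {2}
  (now 16)
Iteration 5: closed — nothing new.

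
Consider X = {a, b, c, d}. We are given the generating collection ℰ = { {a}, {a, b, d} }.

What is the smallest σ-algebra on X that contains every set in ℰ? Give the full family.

Initial family (4 sets): { ∅, {a}, {a, b, d}, X }.
Round 1: +2 →
  {c}  = ᶜ of {a, b, d}
  {b, c, d}  = ᶜ of {a}
  — 6 sets.
Round 2 (1 new):
  {a, c}  = {c} ∪ {a}
  — 7 sets.
Round 3: 1 new —
  {b, d}  = ᶜ of {a, c}
  — 8 sets.
Round 4: already closed under ᶜ and ∪.

Therefore σ(ℰ) = { ∅, {a}, {c}, {a, c}, {b, d}, {a, b, d}, {b, c, d}, X } (|σ(ℰ)| = 8).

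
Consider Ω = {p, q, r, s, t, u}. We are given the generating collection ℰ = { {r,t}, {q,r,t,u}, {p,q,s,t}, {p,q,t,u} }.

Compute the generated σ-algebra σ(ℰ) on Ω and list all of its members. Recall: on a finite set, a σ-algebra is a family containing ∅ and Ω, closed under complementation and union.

Start: ℰ ∪ {∅, Ω} = { ∅, {r,t}, {p,q,s,t}, {p,q,t,u}, {q,r,t,u}, Ω }.
Pass 1 (7 new):
  {p,s}  = {q,r,t,u}ᶜ
  {r,s}  = {p,q,t,u}ᶜ
  {r,u}  = {p,q,s,t}ᶜ
  {p,q,s,u}  = {r,t}ᶜ
  {p,q,r,s,t}  = {r,t} ∪ {p,q,s,t}
  {p,q,r,t,u}  = {r,t} ∪ {p,q,t,u}
  {p,q,s,t,u}  = {p,q,s,t} ∪ {p,q,t,u}
  [13 total]
Pass 2 (11 new):
  {r}  = {p,q,s,t,u}ᶜ
  {s}  = {p,q,r,t,u}ᶜ
  {u}  = {p,q,r,s,t}ᶜ
  {p,r,s}  = {r,s} ∪ {p,s}
  {r,s,t}  = {r,s} ∪ {r,t}
  {r,s,u}  = {r,s} ∪ {r,u}
  {r,t,u}  = {r,u} ∪ {r,t}
  {p,r,s,t}  = {p,s} ∪ {r,t}
  {p,r,s,u}  = {p,s} ∪ {r,u}
  {p,q,r,s,u}  = {r,s} ∪ {p,q,s,u}
  {q,r,s,t,u}  = {r,s} ∪ {q,r,t,u}
  [24 total]
Pass 3 adds 12:
  {p}  = {q,r,s,t,u}ᶜ
  {t}  = {p,q,r,s,u}ᶜ
  {q,t}  = {p,r,s,u}ᶜ
  {q,u}  = {p,r,s,t}ᶜ
  {s,u}  = {u} ∪ {s}
  {p,q,s}  = {r,t,u}ᶜ
  {p,q,t}  = {r,s,u}ᶜ
  {p,q,u}  = {r,s,t}ᶜ
  {p,s,u}  = {p,s} ∪ {u}
  {q,t,u}  = {p,r,s}ᶜ
  {r,s,t,u}  = {r,s,t} ∪ {r,s,u}
  {p,r,s,t,u}  = {r,s,t} ∪ {p,r,s,u}
  [36 total]
Pass 4. New:
  {q}  = {p,r,s,t,u}ᶜ
  {p,q}  = {r,s,t,u}ᶜ
  {p,r}  = {p} ∪ {r}
  {p,t}  = {p} ∪ {t}
  {p,u}  = {p} ∪ {u}
  {s,t}  = {t} ∪ {s}
  {t,u}  = {u} ∪ {t}
  {p,r,t}  = {p} ∪ {r,t}
  {p,r,u}  = {p} ∪ {r,u}
  {p,s,t}  = {t} ∪ {p,s}
  {q,r,t}  = {p,s,u}ᶜ
  {q,r,u}  = {q,u} ∪ {r}
  {q,s,t}  = {q,t} ∪ {s}
  {q,s,u}  = {q,u} ∪ {s}
  {s,t,u}  = {t} ∪ {s,u}
  {p,q,r,s}  = {r,s} ∪ {p,q,s}
  {p,q,r,t}  = {s,u}ᶜ
  {p,q,r,u}  = {r} ∪ {p,q,u}
  {p,r,t,u}  = {p} ∪ {r,t,u}
  {p,s,t,u}  = {p,s,u} ∪ {t}
  {q,r,s,t}  = {q,t} ∪ {r,s,t}
  {q,r,s,u}  = {r,s} ∪ {q,u}
  {q,s,t,u}  = {q,t} ∪ {s,u}
  [59 total]
Pass 5: +5 →
  {q,r}  = {p,s,t,u}ᶜ
  {q,s}  = {p,r,t,u}ᶜ
  {p,q,r}  = {s,t,u}ᶜ
  {p,t,u}  = {t,u} ∪ {p,u}
  {q,r,s}  = {r,s} ∪ {q}
  [64 total]
After Pass 6 the family is unchanged; done.

Therefore σ(ℰ) = { ∅, {p}, {q}, {r}, {s}, {t}, {u}, {p,q}, {p,r}, {p,s}, {p,t}, {p,u}, {q,r}, {q,s}, {q,t}, {q,u}, {r,s}, {r,t}, {r,u}, {s,t}, {s,u}, {t,u}, {p,q,r}, {p,q,s}, {p,q,t}, {p,q,u}, {p,r,s}, {p,r,t}, {p,r,u}, {p,s,t}, {p,s,u}, {p,t,u}, {q,r,s}, {q,r,t}, {q,r,u}, {q,s,t}, {q,s,u}, {q,t,u}, {r,s,t}, {r,s,u}, {r,t,u}, {s,t,u}, {p,q,r,s}, {p,q,r,t}, {p,q,r,u}, {p,q,s,t}, {p,q,s,u}, {p,q,t,u}, {p,r,s,t}, {p,r,s,u}, {p,r,t,u}, {p,s,t,u}, {q,r,s,t}, {q,r,s,u}, {q,r,t,u}, {q,s,t,u}, {r,s,t,u}, {p,q,r,s,t}, {p,q,r,s,u}, {p,q,r,t,u}, {p,q,s,t,u}, {p,r,s,t,u}, {q,r,s,t,u}, Ω } (|σ(ℰ)| = 64).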